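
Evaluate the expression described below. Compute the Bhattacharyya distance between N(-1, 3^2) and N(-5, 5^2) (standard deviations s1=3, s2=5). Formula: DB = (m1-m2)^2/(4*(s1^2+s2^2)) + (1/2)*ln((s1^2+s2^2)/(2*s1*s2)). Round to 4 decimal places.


Bhattacharyya distance between two Gaussians:
DB = (m1-m2)^2/(4*(s1^2+s2^2)) + (1/2)*ln((s1^2+s2^2)/(2*s1*s2)).
(m1-m2)^2 = (4)^2 = 16.
s1^2+s2^2 = 9 + 25 = 34.
term1 = 16/136 = 0.117647.
term2 = 0.5*ln(34/30.0) = 0.062582.
DB = 0.117647 + 0.062582 = 0.1802

0.1802


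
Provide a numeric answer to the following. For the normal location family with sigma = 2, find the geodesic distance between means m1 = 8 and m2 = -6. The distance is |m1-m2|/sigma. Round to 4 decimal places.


On the fixed-variance normal subfamily, geodesic distance = |m1-m2|/sigma.
|8 - -6| = 14.
sigma = 2.
d = 14/2 = 7.0000

7.0000


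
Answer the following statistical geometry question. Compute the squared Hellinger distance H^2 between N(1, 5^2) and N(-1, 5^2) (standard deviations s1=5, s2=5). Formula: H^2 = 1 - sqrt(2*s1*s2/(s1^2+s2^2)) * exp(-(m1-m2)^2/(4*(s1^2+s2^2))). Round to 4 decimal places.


Squared Hellinger distance for Gaussians:
H^2 = 1 - sqrt(2*s1*s2/(s1^2+s2^2)) * exp(-(m1-m2)^2/(4*(s1^2+s2^2))).
s1^2 = 25, s2^2 = 25, s1^2+s2^2 = 50.
sqrt(2*5*5/(50)) = 1.0.
(m1-m2)^2 = (2)^2 = 4.
exp(-4/(4*50)) = exp(-0.02) = 0.980199.
H^2 = 1 - 1.0*0.980199 = 0.0198

0.0198


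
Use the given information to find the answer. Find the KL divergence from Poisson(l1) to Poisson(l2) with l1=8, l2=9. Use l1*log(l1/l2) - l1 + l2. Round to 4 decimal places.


KL divergence for Poisson:
KL = l1*log(l1/l2) - l1 + l2.
l1 = 8, l2 = 9.
log(8/9) = -0.117783.
l1*log(l1/l2) = 8 * -0.117783 = -0.942264.
KL = -0.942264 - 8 + 9 = 0.0577

0.0577


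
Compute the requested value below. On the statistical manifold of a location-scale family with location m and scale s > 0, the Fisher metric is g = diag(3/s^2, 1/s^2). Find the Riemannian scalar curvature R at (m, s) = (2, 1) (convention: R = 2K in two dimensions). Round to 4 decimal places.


The metric has the form g = (A dm^2 + B ds^2)/s^2 with A = 3, B = 1.
Substitute u = sqrt(A/B)*m: g = B*(du^2 + ds^2)/s^2, i.e. B times the
Poincare upper half-plane metric, which has constant Gaussian curvature -1.
Scaling a 2D metric by a constant c divides the Gaussian curvature by c,
so K = -1/B = -1/(1) = -1.0000 everywhere (the point (m, s) = (2, 1) is irrelevant:
the curvature is constant).
Scalar curvature in dimension 2: R = 2K = -2/(1) = -2.0000.

-2.0000


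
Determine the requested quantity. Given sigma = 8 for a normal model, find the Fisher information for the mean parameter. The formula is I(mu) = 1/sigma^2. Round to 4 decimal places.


The Fisher information for the mean of a normal distribution is I(mu) = 1/sigma^2.
sigma = 8, so sigma^2 = 64.
I(mu) = 1/64 = 0.0156

0.0156


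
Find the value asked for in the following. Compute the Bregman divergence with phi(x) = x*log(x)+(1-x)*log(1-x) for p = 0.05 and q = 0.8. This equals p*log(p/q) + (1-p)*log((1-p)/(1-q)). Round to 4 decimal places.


Bregman divergence with negative entropy generator:
D = p*log(p/q) + (1-p)*log((1-p)/(1-q)).
p = 0.05, q = 0.8.
p*log(p/q) = 0.05*log(0.05/0.8) = -0.138629.
(1-p)*log((1-p)/(1-q)) = 0.95*log(0.95/0.2) = 1.480237.
D = -0.138629 + 1.480237 = 1.3416

1.3416


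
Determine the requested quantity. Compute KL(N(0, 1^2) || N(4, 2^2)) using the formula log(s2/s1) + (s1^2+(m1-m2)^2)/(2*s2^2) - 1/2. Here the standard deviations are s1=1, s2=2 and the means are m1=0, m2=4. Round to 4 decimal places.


KL divergence between normal distributions:
KL = log(s2/s1) + (s1^2 + (m1-m2)^2)/(2*s2^2) - 1/2.
log(2/1) = 0.693147.
(1^2 + (0-4)^2)/(2*2^2) = (1 + 16)/8 = 2.125.
KL = 0.693147 + 2.125 - 0.5 = 2.3181

2.3181


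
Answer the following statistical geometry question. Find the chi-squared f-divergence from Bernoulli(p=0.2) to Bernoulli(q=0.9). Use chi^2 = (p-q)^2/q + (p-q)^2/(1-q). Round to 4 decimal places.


Chi-squared divergence between Bernoulli distributions:
chi^2 = (p-q)^2/q + (p-q)^2/(1-q).
p = 0.2, q = 0.9, p-q = -0.7.
(p-q)^2 = 0.49.
term1 = 0.49/0.9 = 0.544444.
term2 = 0.49/0.1 = 4.9.
chi^2 = 0.544444 + 4.9 = 5.4444

5.4444


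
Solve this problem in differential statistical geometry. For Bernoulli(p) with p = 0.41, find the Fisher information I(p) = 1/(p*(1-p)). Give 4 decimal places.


For Bernoulli(p), Fisher information is I(p) = 1/(p*(1-p)).
p = 0.41, 1-p = 0.59.
p*(1-p) = 0.2419.
I(p) = 1/0.2419 = 4.1339

4.1339


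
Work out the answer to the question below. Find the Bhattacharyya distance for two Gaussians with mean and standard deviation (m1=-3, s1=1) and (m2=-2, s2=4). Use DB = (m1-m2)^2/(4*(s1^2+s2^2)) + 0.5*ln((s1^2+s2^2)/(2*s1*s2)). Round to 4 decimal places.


Bhattacharyya distance between two Gaussians:
DB = (m1-m2)^2/(4*(s1^2+s2^2)) + (1/2)*ln((s1^2+s2^2)/(2*s1*s2)).
(m1-m2)^2 = (-1)^2 = 1.
s1^2+s2^2 = 1 + 16 = 17.
term1 = 1/68 = 0.014706.
term2 = 0.5*ln(17/8.0) = 0.376886.
DB = 0.014706 + 0.376886 = 0.3916

0.3916


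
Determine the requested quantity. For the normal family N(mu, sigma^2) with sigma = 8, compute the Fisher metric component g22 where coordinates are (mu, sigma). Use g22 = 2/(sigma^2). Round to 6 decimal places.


For the 2-parameter normal family, the Fisher metric has:
  g11 = 1/sigma^2, g22 = 2/sigma^2.
sigma = 8, sigma^2 = 64.
g22 = 0.031250

0.031250


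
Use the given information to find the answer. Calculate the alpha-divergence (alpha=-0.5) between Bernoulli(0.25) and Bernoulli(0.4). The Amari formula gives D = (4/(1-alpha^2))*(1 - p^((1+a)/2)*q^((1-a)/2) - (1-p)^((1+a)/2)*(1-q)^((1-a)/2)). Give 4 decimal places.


Amari alpha-divergence:
D = (4/(1-alpha^2))*(1 - p^((1+a)/2)*q^((1-a)/2) - (1-p)^((1+a)/2)*(1-q)^((1-a)/2)).
alpha = -0.5, p = 0.25, q = 0.4.
e1 = (1+alpha)/2 = 0.25, e2 = (1-alpha)/2 = 0.75.
t1 = p^e1 * q^e2 = 0.25^0.25 * 0.4^0.75 = 0.355656.
t2 = (1-p)^e1 * (1-q)^e2 = 0.75^0.25 * 0.6^0.75 = 0.634423.
4/(1-alpha^2) = 5.333333.
D = 5.333333*(1 - 0.355656 - 0.634423) = 0.0529

0.0529


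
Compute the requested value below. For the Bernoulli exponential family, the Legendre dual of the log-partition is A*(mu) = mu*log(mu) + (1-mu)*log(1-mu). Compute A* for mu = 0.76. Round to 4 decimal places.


Legendre transform for Bernoulli:
A*(mu) = mu*log(mu) + (1-mu)*log(1-mu).
mu = 0.76, 1-mu = 0.24.
mu*log(mu) = 0.76*log(0.76) = -0.208572.
(1-mu)*log(1-mu) = 0.24*log(0.24) = -0.342508.
A* = -0.208572 + -0.342508 = -0.5511

-0.5511


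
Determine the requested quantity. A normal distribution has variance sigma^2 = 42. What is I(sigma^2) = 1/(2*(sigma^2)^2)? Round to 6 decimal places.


Fisher information for variance: I(sigma^2) = 1/(2*sigma^4).
sigma^2 = 42, so sigma^4 = 1764.
I = 1/(2*1764) = 1/3528 = 0.000283

0.000283


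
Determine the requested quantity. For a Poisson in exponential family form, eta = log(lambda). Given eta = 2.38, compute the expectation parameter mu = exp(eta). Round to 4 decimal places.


Expectation parameter for Poisson exponential family:
mu = exp(eta).
eta = 2.38.
mu = exp(2.38) = 10.8049

10.8049


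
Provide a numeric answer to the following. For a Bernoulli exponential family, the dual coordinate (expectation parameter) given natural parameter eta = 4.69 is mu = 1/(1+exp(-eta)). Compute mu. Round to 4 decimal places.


Dual coordinate (expectation parameter) for Bernoulli:
mu = 1/(1+exp(-eta)).
eta = 4.69.
exp(-eta) = exp(-4.69) = 0.009187.
mu = 1/(1+0.009187) = 0.9909

0.9909


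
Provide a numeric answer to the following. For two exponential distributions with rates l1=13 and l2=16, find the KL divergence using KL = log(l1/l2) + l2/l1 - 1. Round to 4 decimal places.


KL divergence for exponential family:
KL = log(l1/l2) + l2/l1 - 1.
log(13/16) = -0.207639.
16/13 = 1.230769.
KL = -0.207639 + 1.230769 - 1 = 0.0231

0.0231


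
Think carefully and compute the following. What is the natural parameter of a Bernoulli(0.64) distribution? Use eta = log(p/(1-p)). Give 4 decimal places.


Natural parameter for Bernoulli: eta = log(p/(1-p)).
p = 0.64, 1-p = 0.36.
p/(1-p) = 1.777778.
eta = log(1.777778) = 0.5754

0.5754


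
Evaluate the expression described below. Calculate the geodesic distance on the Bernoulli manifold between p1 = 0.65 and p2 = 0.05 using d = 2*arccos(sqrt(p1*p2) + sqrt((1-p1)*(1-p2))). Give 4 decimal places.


Geodesic distance on Bernoulli manifold:
d(p1,p2) = 2*arccos(sqrt(p1*p2) + sqrt((1-p1)*(1-p2))).
sqrt(p1*p2) = sqrt(0.65*0.05) = 0.180278.
sqrt((1-p1)*(1-p2)) = sqrt(0.35*0.95) = 0.576628.
arg = 0.180278 + 0.576628 = 0.756906.
d = 2*arccos(0.756906) = 1.4245

1.4245


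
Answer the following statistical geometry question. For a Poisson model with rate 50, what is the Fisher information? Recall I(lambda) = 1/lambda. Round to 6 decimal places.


Fisher information for Poisson: I(lambda) = 1/lambda.
lambda = 50.
I(lambda) = 1/50 = 0.020000

0.020000


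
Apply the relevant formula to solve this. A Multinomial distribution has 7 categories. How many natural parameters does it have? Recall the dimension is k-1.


Exponential family dimension calculation:
For Multinomial with k=7 categories, dim = k-1 = 6.

6


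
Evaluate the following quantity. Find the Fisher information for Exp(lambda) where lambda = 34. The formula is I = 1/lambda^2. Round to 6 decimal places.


Fisher information for exponential: I(lambda) = 1/lambda^2.
lambda = 34, lambda^2 = 1156.
I = 1/1156 = 0.000865

0.000865


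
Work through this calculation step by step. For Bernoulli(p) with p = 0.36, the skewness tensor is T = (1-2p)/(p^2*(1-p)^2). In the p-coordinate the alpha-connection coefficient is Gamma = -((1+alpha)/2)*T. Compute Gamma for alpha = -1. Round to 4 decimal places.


Skewness (Amari-Chentsov) tensor: T = (1-2p)/(p^2*(1-p)^2).
p = 0.36, 1-2p = 0.28, p^2 = 0.1296, (1-p)^2 = 0.4096.
T = 0.28/(0.1296 * 0.4096) = 5.274643.
In the p-coordinate, Gamma^(alpha) = Gamma^(0) - (alpha/2)*T with Gamma^(0) = (1/2)*g'(p) = -T/2,
so Gamma^(alpha) = -((1+alpha)/2)*T.
alpha = -1, -(1+alpha)/2 = 0.0.
Gamma = 0.0 * 5.274643 = 0.0000

0.0000


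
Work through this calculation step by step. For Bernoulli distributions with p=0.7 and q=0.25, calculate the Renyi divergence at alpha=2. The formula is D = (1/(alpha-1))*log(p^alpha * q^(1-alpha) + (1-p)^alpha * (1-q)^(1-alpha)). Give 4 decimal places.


Renyi divergence of order alpha between Bernoulli distributions:
D = (1/(alpha-1))*log(p^alpha * q^(1-alpha) + (1-p)^alpha * (1-q)^(1-alpha)).
alpha = 2, p = 0.7, q = 0.25.
p^alpha * q^(1-alpha) = 0.7^2 * 0.25^-1 = 1.96.
(1-p)^alpha * (1-q)^(1-alpha) = 0.3^2 * 0.75^-1 = 0.12.
sum = 1.96 + 0.12 = 2.08.
D = (1/1)*log(2.08) = 0.7324

0.7324


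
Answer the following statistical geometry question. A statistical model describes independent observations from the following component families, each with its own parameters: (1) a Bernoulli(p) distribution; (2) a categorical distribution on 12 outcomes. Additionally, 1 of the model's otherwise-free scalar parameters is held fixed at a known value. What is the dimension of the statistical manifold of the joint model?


The dimension of a statistical manifold equals the number of free
(independent) real parameters of the model. For a product of independent
blocks the parameter counts add.
- Bernoulli (p): 1.
- categorical on 12 outcomes (probabilities sum to 1): 12-1 = 11.
Total = 1 + 11 = 12.
1 parameter(s) fixed at known values: 12 - 1 = 11.
Dimension = 11

11


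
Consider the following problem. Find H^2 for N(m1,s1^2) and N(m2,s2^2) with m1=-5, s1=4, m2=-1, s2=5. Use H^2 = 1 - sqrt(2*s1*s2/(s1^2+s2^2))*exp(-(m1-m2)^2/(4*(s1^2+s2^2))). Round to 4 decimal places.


Squared Hellinger distance for Gaussians:
H^2 = 1 - sqrt(2*s1*s2/(s1^2+s2^2)) * exp(-(m1-m2)^2/(4*(s1^2+s2^2))).
s1^2 = 16, s2^2 = 25, s1^2+s2^2 = 41.
sqrt(2*4*5/(41)) = 0.98773.
(m1-m2)^2 = (-4)^2 = 16.
exp(-16/(4*41)) = exp(-0.097561) = 0.907047.
H^2 = 1 - 0.98773*0.907047 = 0.1041

0.1041


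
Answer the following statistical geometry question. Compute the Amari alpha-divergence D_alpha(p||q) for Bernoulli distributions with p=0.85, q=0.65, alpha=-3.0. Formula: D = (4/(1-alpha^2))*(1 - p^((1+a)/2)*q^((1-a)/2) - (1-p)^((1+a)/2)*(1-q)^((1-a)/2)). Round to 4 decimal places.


Amari alpha-divergence:
D = (4/(1-alpha^2))*(1 - p^((1+a)/2)*q^((1-a)/2) - (1-p)^((1+a)/2)*(1-q)^((1-a)/2)).
alpha = -3.0, p = 0.85, q = 0.65.
e1 = (1+alpha)/2 = -1.0, e2 = (1-alpha)/2 = 2.0.
t1 = p^e1 * q^e2 = 0.85^-1.0 * 0.65^2.0 = 0.497059.
t2 = (1-p)^e1 * (1-q)^e2 = 0.15^-1.0 * 0.35^2.0 = 0.816667.
4/(1-alpha^2) = -0.5.
D = -0.5*(1 - 0.497059 - 0.816667) = 0.1569

0.1569


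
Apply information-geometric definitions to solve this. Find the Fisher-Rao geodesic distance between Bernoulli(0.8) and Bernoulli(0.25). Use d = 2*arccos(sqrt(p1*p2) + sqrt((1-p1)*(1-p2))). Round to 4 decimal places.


Geodesic distance on Bernoulli manifold:
d(p1,p2) = 2*arccos(sqrt(p1*p2) + sqrt((1-p1)*(1-p2))).
sqrt(p1*p2) = sqrt(0.8*0.25) = 0.447214.
sqrt((1-p1)*(1-p2)) = sqrt(0.2*0.75) = 0.387298.
arg = 0.447214 + 0.387298 = 0.834512.
d = 2*arccos(0.834512) = 1.1671

1.1671


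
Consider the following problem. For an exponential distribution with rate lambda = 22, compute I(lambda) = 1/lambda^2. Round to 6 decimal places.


Fisher information for exponential: I(lambda) = 1/lambda^2.
lambda = 22, lambda^2 = 484.
I = 1/484 = 0.002066

0.002066


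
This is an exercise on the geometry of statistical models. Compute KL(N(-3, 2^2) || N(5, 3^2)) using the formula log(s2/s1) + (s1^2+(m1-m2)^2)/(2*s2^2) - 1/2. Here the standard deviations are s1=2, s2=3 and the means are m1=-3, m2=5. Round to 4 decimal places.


KL divergence between normal distributions:
KL = log(s2/s1) + (s1^2 + (m1-m2)^2)/(2*s2^2) - 1/2.
log(3/2) = 0.405465.
(2^2 + (-3-5)^2)/(2*3^2) = (4 + 64)/18 = 3.777778.
KL = 0.405465 + 3.777778 - 0.5 = 3.6832

3.6832


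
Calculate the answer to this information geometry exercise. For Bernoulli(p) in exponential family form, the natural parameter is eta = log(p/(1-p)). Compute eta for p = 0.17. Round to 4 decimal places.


Natural parameter for Bernoulli: eta = log(p/(1-p)).
p = 0.17, 1-p = 0.83.
p/(1-p) = 0.204819.
eta = log(0.204819) = -1.5856

-1.5856


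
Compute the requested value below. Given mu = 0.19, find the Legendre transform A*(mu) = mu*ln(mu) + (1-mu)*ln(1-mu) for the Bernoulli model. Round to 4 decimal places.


Legendre transform for Bernoulli:
A*(mu) = mu*log(mu) + (1-mu)*log(1-mu).
mu = 0.19, 1-mu = 0.81.
mu*log(mu) = 0.19*log(0.19) = -0.315539.
(1-mu)*log(1-mu) = 0.81*log(0.81) = -0.170684.
A* = -0.315539 + -0.170684 = -0.4862

-0.4862


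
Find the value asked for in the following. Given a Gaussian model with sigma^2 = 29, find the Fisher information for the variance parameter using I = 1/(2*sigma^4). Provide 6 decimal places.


Fisher information for variance: I(sigma^2) = 1/(2*sigma^4).
sigma^2 = 29, so sigma^4 = 841.
I = 1/(2*841) = 1/1682 = 0.000595

0.000595


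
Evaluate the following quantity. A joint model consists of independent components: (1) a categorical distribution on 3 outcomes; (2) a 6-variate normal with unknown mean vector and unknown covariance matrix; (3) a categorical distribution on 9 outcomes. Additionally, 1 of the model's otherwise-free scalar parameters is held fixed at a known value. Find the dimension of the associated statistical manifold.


The dimension of a statistical manifold equals the number of free
(independent) real parameters of the model. For a product of independent
blocks the parameter counts add.
- categorical on 3 outcomes (probabilities sum to 1): 3-1 = 2.
- 6-variate normal: 6 (mean) + 6*7/2 = 21 (symmetric covariance) = 27.
- categorical on 9 outcomes (probabilities sum to 1): 9-1 = 8.
Total = 2 + 27 + 8 = 37.
1 parameter(s) fixed at known values: 37 - 1 = 36.
Dimension = 36

36


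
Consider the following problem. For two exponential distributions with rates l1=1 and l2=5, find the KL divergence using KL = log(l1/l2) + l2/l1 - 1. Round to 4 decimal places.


KL divergence for exponential family:
KL = log(l1/l2) + l2/l1 - 1.
log(1/5) = -1.609438.
5/1 = 5.0.
KL = -1.609438 + 5.0 - 1 = 2.3906

2.3906


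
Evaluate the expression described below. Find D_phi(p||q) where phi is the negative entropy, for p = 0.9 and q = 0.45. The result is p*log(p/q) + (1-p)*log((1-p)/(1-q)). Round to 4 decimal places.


Bregman divergence with negative entropy generator:
D = p*log(p/q) + (1-p)*log((1-p)/(1-q)).
p = 0.9, q = 0.45.
p*log(p/q) = 0.9*log(0.9/0.45) = 0.623832.
(1-p)*log((1-p)/(1-q)) = 0.1*log(0.1/0.55) = -0.170475.
D = 0.623832 + -0.170475 = 0.4534

0.4534


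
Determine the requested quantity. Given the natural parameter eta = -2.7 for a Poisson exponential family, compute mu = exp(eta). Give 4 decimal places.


Expectation parameter for Poisson exponential family:
mu = exp(eta).
eta = -2.7.
mu = exp(-2.7) = 0.0672

0.0672


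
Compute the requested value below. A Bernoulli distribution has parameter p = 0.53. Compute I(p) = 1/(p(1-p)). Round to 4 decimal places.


For Bernoulli(p), Fisher information is I(p) = 1/(p*(1-p)).
p = 0.53, 1-p = 0.47.
p*(1-p) = 0.2491.
I(p) = 1/0.2491 = 4.0145

4.0145


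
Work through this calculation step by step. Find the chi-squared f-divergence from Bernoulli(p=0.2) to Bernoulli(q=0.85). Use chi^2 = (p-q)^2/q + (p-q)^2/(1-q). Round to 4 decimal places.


Chi-squared divergence between Bernoulli distributions:
chi^2 = (p-q)^2/q + (p-q)^2/(1-q).
p = 0.2, q = 0.85, p-q = -0.65.
(p-q)^2 = 0.4225.
term1 = 0.4225/0.85 = 0.497059.
term2 = 0.4225/0.15 = 2.816667.
chi^2 = 0.497059 + 2.816667 = 3.3137

3.3137


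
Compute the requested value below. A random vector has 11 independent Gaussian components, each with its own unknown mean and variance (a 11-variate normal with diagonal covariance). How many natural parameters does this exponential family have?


Exponential family dimension calculation:
Each univariate normal has two natural parameters (mu/sigma^2 and -1/(2 sigma^2)).
With 11 independent components, dim = 2 * 11 = 22.

22


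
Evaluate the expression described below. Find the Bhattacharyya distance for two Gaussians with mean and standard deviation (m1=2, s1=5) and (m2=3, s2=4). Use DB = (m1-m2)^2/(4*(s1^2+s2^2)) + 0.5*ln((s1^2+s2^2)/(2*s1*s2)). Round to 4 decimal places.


Bhattacharyya distance between two Gaussians:
DB = (m1-m2)^2/(4*(s1^2+s2^2)) + (1/2)*ln((s1^2+s2^2)/(2*s1*s2)).
(m1-m2)^2 = (-1)^2 = 1.
s1^2+s2^2 = 25 + 16 = 41.
term1 = 1/164 = 0.006098.
term2 = 0.5*ln(41/40.0) = 0.012346.
DB = 0.006098 + 0.012346 = 0.0184

0.0184


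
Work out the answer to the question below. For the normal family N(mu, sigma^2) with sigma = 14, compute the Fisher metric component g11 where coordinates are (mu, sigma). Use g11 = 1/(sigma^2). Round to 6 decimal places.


For the 2-parameter normal family, the Fisher metric has:
  g11 = 1/sigma^2, g22 = 2/sigma^2.
sigma = 14, sigma^2 = 196.
g11 = 0.005102

0.005102


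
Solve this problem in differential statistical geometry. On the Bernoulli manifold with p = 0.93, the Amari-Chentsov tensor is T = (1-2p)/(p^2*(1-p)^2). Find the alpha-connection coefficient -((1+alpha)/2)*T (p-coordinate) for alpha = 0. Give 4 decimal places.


Skewness (Amari-Chentsov) tensor: T = (1-2p)/(p^2*(1-p)^2).
p = 0.93, 1-2p = -0.86, p^2 = 0.8649, (1-p)^2 = 0.0049.
T = -0.86/(0.8649 * 0.0049) = -202.92543.
In the p-coordinate, Gamma^(alpha) = Gamma^(0) - (alpha/2)*T with Gamma^(0) = (1/2)*g'(p) = -T/2,
so Gamma^(alpha) = -((1+alpha)/2)*T.
alpha = 0, -(1+alpha)/2 = -0.5.
Gamma = -0.5 * -202.92543 = 101.4627

101.4627


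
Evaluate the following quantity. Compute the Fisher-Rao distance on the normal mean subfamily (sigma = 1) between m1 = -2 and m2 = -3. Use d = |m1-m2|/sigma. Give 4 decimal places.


On the fixed-variance normal subfamily, geodesic distance = |m1-m2|/sigma.
|-2 - -3| = 1.
sigma = 1.
d = 1/1 = 1.0000

1.0000


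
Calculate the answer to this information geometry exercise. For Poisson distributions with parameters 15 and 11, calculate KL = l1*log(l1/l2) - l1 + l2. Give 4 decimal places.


KL divergence for Poisson:
KL = l1*log(l1/l2) - l1 + l2.
l1 = 15, l2 = 11.
log(15/11) = 0.310155.
l1*log(l1/l2) = 15 * 0.310155 = 4.652324.
KL = 4.652324 - 15 + 11 = 0.6523

0.6523


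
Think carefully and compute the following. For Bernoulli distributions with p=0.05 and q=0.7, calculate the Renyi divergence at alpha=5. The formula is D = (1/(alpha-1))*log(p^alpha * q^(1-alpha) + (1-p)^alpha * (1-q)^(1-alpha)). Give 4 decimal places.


Renyi divergence of order alpha between Bernoulli distributions:
D = (1/(alpha-1))*log(p^alpha * q^(1-alpha) + (1-p)^alpha * (1-q)^(1-alpha)).
alpha = 5, p = 0.05, q = 0.7.
p^alpha * q^(1-alpha) = 0.05^5 * 0.7^-4 = 1e-06.
(1-p)^alpha * (1-q)^(1-alpha) = 0.95^5 * 0.3^-4 = 95.528511.
sum = 1e-06 + 95.528511 = 95.528512.
D = (1/4)*log(95.528512) = 1.1399

1.1399


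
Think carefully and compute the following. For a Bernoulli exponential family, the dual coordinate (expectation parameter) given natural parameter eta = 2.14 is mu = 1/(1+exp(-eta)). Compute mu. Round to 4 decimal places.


Dual coordinate (expectation parameter) for Bernoulli:
mu = 1/(1+exp(-eta)).
eta = 2.14.
exp(-eta) = exp(-2.14) = 0.117655.
mu = 1/(1+0.117655) = 0.8947

0.8947


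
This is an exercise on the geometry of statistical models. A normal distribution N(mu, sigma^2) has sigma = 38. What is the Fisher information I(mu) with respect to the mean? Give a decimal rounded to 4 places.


The Fisher information for the mean of a normal distribution is I(mu) = 1/sigma^2.
sigma = 38, so sigma^2 = 1444.
I(mu) = 1/1444 = 0.0007

0.0007


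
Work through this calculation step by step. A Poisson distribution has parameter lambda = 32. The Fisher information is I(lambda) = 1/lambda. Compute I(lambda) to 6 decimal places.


Fisher information for Poisson: I(lambda) = 1/lambda.
lambda = 32.
I(lambda) = 1/32 = 0.031250

0.031250


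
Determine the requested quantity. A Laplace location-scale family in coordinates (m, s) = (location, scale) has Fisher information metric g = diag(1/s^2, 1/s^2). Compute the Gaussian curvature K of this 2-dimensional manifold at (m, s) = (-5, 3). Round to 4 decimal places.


The metric has the form g = (A dm^2 + B ds^2)/s^2 with A = 1, B = 1.
Substitute u = sqrt(A/B)*m: g = B*(du^2 + ds^2)/s^2, i.e. B times the
Poincare upper half-plane metric, which has constant Gaussian curvature -1.
Scaling a 2D metric by a constant c divides the Gaussian curvature by c,
so K = -1/B = -1/(1) = -1.0000 everywhere (the point (m, s) = (-5, 3) is irrelevant:
the curvature is constant).
The requested Gaussian curvature is K = -1.0000.

-1.0000


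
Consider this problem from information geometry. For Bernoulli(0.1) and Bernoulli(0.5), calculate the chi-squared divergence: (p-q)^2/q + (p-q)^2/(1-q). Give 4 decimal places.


Chi-squared divergence between Bernoulli distributions:
chi^2 = (p-q)^2/q + (p-q)^2/(1-q).
p = 0.1, q = 0.5, p-q = -0.4.
(p-q)^2 = 0.16.
term1 = 0.16/0.5 = 0.32.
term2 = 0.16/0.5 = 0.32.
chi^2 = 0.32 + 0.32 = 0.6400

0.6400


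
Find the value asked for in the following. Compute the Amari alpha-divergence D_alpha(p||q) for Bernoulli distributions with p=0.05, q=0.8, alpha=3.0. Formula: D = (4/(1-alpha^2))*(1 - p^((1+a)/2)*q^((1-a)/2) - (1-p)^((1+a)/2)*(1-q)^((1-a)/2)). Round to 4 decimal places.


Amari alpha-divergence:
D = (4/(1-alpha^2))*(1 - p^((1+a)/2)*q^((1-a)/2) - (1-p)^((1+a)/2)*(1-q)^((1-a)/2)).
alpha = 3.0, p = 0.05, q = 0.8.
e1 = (1+alpha)/2 = 2.0, e2 = (1-alpha)/2 = -1.0.
t1 = p^e1 * q^e2 = 0.05^2.0 * 0.8^-1.0 = 0.003125.
t2 = (1-p)^e1 * (1-q)^e2 = 0.95^2.0 * 0.2^-1.0 = 4.5125.
4/(1-alpha^2) = -0.5.
D = -0.5*(1 - 0.003125 - 4.5125) = 1.7578

1.7578


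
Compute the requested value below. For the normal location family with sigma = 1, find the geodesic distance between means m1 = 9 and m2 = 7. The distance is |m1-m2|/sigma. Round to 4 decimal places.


On the fixed-variance normal subfamily, geodesic distance = |m1-m2|/sigma.
|9 - 7| = 2.
sigma = 1.
d = 2/1 = 2.0000

2.0000


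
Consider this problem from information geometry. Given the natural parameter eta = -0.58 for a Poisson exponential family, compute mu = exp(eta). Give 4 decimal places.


Expectation parameter for Poisson exponential family:
mu = exp(eta).
eta = -0.58.
mu = exp(-0.58) = 0.5599

0.5599


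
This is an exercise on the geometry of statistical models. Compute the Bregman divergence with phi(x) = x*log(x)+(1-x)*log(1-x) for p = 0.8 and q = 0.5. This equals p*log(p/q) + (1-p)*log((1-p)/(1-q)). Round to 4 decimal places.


Bregman divergence with negative entropy generator:
D = p*log(p/q) + (1-p)*log((1-p)/(1-q)).
p = 0.8, q = 0.5.
p*log(p/q) = 0.8*log(0.8/0.5) = 0.376003.
(1-p)*log((1-p)/(1-q)) = 0.2*log(0.2/0.5) = -0.183258.
D = 0.376003 + -0.183258 = 0.1927

0.1927


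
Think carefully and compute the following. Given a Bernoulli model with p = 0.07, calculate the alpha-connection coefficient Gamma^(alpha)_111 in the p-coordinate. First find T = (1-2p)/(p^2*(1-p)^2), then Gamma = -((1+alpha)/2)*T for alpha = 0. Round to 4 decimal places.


Skewness (Amari-Chentsov) tensor: T = (1-2p)/(p^2*(1-p)^2).
p = 0.07, 1-2p = 0.86, p^2 = 0.0049, (1-p)^2 = 0.8649.
T = 0.86/(0.0049 * 0.8649) = 202.92543.
In the p-coordinate, Gamma^(alpha) = Gamma^(0) - (alpha/2)*T with Gamma^(0) = (1/2)*g'(p) = -T/2,
so Gamma^(alpha) = -((1+alpha)/2)*T.
alpha = 0, -(1+alpha)/2 = -0.5.
Gamma = -0.5 * 202.92543 = -101.4627

-101.4627


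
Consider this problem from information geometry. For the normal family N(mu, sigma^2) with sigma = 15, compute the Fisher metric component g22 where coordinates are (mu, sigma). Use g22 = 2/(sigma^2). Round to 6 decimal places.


For the 2-parameter normal family, the Fisher metric has:
  g11 = 1/sigma^2, g22 = 2/sigma^2.
sigma = 15, sigma^2 = 225.
g22 = 0.008889

0.008889


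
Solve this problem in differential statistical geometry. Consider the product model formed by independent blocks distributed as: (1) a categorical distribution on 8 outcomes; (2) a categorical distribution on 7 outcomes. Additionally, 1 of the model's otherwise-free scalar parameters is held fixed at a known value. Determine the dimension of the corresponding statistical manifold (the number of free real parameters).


The dimension of a statistical manifold equals the number of free
(independent) real parameters of the model. For a product of independent
blocks the parameter counts add.
- categorical on 8 outcomes (probabilities sum to 1): 8-1 = 7.
- categorical on 7 outcomes (probabilities sum to 1): 7-1 = 6.
Total = 7 + 6 = 13.
1 parameter(s) fixed at known values: 13 - 1 = 12.
Dimension = 12

12


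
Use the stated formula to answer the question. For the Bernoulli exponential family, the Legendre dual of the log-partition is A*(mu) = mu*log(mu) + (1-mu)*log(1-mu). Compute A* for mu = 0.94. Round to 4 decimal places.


Legendre transform for Bernoulli:
A*(mu) = mu*log(mu) + (1-mu)*log(1-mu).
mu = 0.94, 1-mu = 0.06.
mu*log(mu) = 0.94*log(0.94) = -0.058163.
(1-mu)*log(1-mu) = 0.06*log(0.06) = -0.168805.
A* = -0.058163 + -0.168805 = -0.2270

-0.2270


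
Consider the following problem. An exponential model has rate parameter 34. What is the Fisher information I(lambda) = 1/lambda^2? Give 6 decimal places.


Fisher information for exponential: I(lambda) = 1/lambda^2.
lambda = 34, lambda^2 = 1156.
I = 1/1156 = 0.000865

0.000865


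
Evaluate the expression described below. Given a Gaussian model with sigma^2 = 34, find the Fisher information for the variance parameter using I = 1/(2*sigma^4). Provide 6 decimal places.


Fisher information for variance: I(sigma^2) = 1/(2*sigma^4).
sigma^2 = 34, so sigma^4 = 1156.
I = 1/(2*1156) = 1/2312 = 0.000433

0.000433


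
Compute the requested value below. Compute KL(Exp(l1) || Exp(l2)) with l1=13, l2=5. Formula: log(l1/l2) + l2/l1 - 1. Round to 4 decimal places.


KL divergence for exponential family:
KL = log(l1/l2) + l2/l1 - 1.
log(13/5) = 0.955511.
5/13 = 0.384615.
KL = 0.955511 + 0.384615 - 1 = 0.3401

0.3401


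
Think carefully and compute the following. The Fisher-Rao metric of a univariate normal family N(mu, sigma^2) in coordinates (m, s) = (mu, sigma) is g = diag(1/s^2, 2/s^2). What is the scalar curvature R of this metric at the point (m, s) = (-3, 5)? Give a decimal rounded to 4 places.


The metric has the form g = (A dm^2 + B ds^2)/s^2 with A = 1, B = 2.
Substitute u = sqrt(A/B)*m: g = B*(du^2 + ds^2)/s^2, i.e. B times the
Poincare upper half-plane metric, which has constant Gaussian curvature -1.
Scaling a 2D metric by a constant c divides the Gaussian curvature by c,
so K = -1/B = -1/(2) = -0.5000 everywhere (the point (m, s) = (-3, 5) is irrelevant:
the curvature is constant).
Scalar curvature in dimension 2: R = 2K = -2/(2) = -1.0000.

-1.0000


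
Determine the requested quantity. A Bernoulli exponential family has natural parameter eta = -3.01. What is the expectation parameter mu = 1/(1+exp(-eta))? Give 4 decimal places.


Dual coordinate (expectation parameter) for Bernoulli:
mu = 1/(1+exp(-eta)).
eta = -3.01.
exp(-eta) = exp(3.01) = 20.2874.
mu = 1/(1+20.2874) = 0.0470

0.0470


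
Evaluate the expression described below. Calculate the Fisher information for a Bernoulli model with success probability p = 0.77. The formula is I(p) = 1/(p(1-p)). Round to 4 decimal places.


For Bernoulli(p), Fisher information is I(p) = 1/(p*(1-p)).
p = 0.77, 1-p = 0.23.
p*(1-p) = 0.1771.
I(p) = 1/0.1771 = 5.6465

5.6465


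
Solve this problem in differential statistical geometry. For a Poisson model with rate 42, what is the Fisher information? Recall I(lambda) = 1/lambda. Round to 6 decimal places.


Fisher information for Poisson: I(lambda) = 1/lambda.
lambda = 42.
I(lambda) = 1/42 = 0.023810

0.023810


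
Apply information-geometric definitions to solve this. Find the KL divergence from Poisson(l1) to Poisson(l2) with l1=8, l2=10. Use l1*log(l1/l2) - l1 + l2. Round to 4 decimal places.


KL divergence for Poisson:
KL = l1*log(l1/l2) - l1 + l2.
l1 = 8, l2 = 10.
log(8/10) = -0.223144.
l1*log(l1/l2) = 8 * -0.223144 = -1.785148.
KL = -1.785148 - 8 + 10 = 0.2149

0.2149


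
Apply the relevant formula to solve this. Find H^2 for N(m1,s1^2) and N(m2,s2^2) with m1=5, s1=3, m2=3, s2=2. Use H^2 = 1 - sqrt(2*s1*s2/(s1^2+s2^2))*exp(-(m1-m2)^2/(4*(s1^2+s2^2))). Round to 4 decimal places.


Squared Hellinger distance for Gaussians:
H^2 = 1 - sqrt(2*s1*s2/(s1^2+s2^2)) * exp(-(m1-m2)^2/(4*(s1^2+s2^2))).
s1^2 = 9, s2^2 = 4, s1^2+s2^2 = 13.
sqrt(2*3*2/(13)) = 0.960769.
(m1-m2)^2 = (2)^2 = 4.
exp(-4/(4*13)) = exp(-0.076923) = 0.925961.
H^2 = 1 - 0.960769*0.925961 = 0.1104

0.1104


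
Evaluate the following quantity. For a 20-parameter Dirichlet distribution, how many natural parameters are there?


Exponential family dimension calculation:
Dirichlet with 20 components has 20 natural parameters.

20


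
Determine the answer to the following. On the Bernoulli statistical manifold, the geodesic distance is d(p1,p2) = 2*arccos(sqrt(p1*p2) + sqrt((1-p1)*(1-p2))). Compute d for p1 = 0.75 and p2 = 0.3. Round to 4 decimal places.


Geodesic distance on Bernoulli manifold:
d(p1,p2) = 2*arccos(sqrt(p1*p2) + sqrt((1-p1)*(1-p2))).
sqrt(p1*p2) = sqrt(0.75*0.3) = 0.474342.
sqrt((1-p1)*(1-p2)) = sqrt(0.25*0.7) = 0.41833.
arg = 0.474342 + 0.41833 = 0.892672.
d = 2*arccos(0.892672) = 0.9351

0.9351


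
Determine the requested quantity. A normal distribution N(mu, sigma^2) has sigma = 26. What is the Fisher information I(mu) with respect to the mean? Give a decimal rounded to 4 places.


The Fisher information for the mean of a normal distribution is I(mu) = 1/sigma^2.
sigma = 26, so sigma^2 = 676.
I(mu) = 1/676 = 0.0015

0.0015


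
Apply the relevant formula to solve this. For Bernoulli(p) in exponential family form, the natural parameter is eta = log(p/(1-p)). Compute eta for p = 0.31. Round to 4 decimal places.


Natural parameter for Bernoulli: eta = log(p/(1-p)).
p = 0.31, 1-p = 0.69.
p/(1-p) = 0.449275.
eta = log(0.449275) = -0.8001

-0.8001


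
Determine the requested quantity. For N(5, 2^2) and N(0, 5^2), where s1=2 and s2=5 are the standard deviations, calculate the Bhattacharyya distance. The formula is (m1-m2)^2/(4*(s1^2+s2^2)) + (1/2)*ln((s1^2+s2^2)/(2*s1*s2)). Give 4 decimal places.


Bhattacharyya distance between two Gaussians:
DB = (m1-m2)^2/(4*(s1^2+s2^2)) + (1/2)*ln((s1^2+s2^2)/(2*s1*s2)).
(m1-m2)^2 = (5)^2 = 25.
s1^2+s2^2 = 4 + 25 = 29.
term1 = 25/116 = 0.215517.
term2 = 0.5*ln(29/20.0) = 0.185782.
DB = 0.215517 + 0.185782 = 0.4013

0.4013


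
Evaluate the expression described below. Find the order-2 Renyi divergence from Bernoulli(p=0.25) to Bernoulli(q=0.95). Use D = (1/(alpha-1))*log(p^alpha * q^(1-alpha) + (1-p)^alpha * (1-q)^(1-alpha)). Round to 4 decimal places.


Renyi divergence of order alpha between Bernoulli distributions:
D = (1/(alpha-1))*log(p^alpha * q^(1-alpha) + (1-p)^alpha * (1-q)^(1-alpha)).
alpha = 2, p = 0.25, q = 0.95.
p^alpha * q^(1-alpha) = 0.25^2 * 0.95^-1 = 0.065789.
(1-p)^alpha * (1-q)^(1-alpha) = 0.75^2 * 0.05^-1 = 11.25.
sum = 0.065789 + 11.25 = 11.315789.
D = (1/1)*log(11.315789) = 2.4262

2.4262


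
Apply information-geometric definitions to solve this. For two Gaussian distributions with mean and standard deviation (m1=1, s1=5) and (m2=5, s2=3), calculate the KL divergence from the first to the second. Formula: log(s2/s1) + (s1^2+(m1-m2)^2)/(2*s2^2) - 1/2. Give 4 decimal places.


KL divergence between normal distributions:
KL = log(s2/s1) + (s1^2 + (m1-m2)^2)/(2*s2^2) - 1/2.
log(3/5) = -0.510826.
(5^2 + (1-5)^2)/(2*3^2) = (25 + 16)/18 = 2.277778.
KL = -0.510826 + 2.277778 - 0.5 = 1.2670

1.2670


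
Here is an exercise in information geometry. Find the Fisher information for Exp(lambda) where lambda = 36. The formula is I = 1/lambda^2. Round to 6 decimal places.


Fisher information for exponential: I(lambda) = 1/lambda^2.
lambda = 36, lambda^2 = 1296.
I = 1/1296 = 0.000772

0.000772


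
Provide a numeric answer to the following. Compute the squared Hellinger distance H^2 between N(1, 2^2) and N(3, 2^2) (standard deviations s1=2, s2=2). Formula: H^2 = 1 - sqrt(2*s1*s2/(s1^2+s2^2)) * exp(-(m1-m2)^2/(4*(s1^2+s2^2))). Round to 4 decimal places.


Squared Hellinger distance for Gaussians:
H^2 = 1 - sqrt(2*s1*s2/(s1^2+s2^2)) * exp(-(m1-m2)^2/(4*(s1^2+s2^2))).
s1^2 = 4, s2^2 = 4, s1^2+s2^2 = 8.
sqrt(2*2*2/(8)) = 1.0.
(m1-m2)^2 = (-2)^2 = 4.
exp(-4/(4*8)) = exp(-0.125) = 0.882497.
H^2 = 1 - 1.0*0.882497 = 0.1175

0.1175


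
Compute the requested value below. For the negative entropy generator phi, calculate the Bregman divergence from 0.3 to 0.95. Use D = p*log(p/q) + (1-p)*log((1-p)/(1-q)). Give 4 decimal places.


Bregman divergence with negative entropy generator:
D = p*log(p/q) + (1-p)*log((1-p)/(1-q)).
p = 0.3, q = 0.95.
p*log(p/q) = 0.3*log(0.3/0.95) = -0.345804.
(1-p)*log((1-p)/(1-q)) = 0.7*log(0.7/0.05) = 1.84734.
D = -0.345804 + 1.84734 = 1.5015

1.5015


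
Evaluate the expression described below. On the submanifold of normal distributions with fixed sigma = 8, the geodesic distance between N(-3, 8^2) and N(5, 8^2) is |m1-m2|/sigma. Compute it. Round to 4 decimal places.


On the fixed-variance normal subfamily, geodesic distance = |m1-m2|/sigma.
|-3 - 5| = 8.
sigma = 8.
d = 8/8 = 1.0000

1.0000


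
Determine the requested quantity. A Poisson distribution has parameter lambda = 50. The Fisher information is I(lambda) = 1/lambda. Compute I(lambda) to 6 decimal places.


Fisher information for Poisson: I(lambda) = 1/lambda.
lambda = 50.
I(lambda) = 1/50 = 0.020000

0.020000


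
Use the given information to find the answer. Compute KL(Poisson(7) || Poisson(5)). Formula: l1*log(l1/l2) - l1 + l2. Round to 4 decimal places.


KL divergence for Poisson:
KL = l1*log(l1/l2) - l1 + l2.
l1 = 7, l2 = 5.
log(7/5) = 0.336472.
l1*log(l1/l2) = 7 * 0.336472 = 2.355306.
KL = 2.355306 - 7 + 5 = 0.3553

0.3553


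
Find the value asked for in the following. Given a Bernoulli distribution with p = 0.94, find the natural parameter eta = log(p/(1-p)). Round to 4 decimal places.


Natural parameter for Bernoulli: eta = log(p/(1-p)).
p = 0.94, 1-p = 0.06.
p/(1-p) = 15.666667.
eta = log(15.666667) = 2.7515

2.7515


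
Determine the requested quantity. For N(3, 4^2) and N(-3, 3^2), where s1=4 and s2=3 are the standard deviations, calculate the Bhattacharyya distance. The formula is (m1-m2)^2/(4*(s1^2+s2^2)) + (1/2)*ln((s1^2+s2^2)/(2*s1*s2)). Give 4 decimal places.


Bhattacharyya distance between two Gaussians:
DB = (m1-m2)^2/(4*(s1^2+s2^2)) + (1/2)*ln((s1^2+s2^2)/(2*s1*s2)).
(m1-m2)^2 = (6)^2 = 36.
s1^2+s2^2 = 16 + 9 = 25.
term1 = 36/100 = 0.36.
term2 = 0.5*ln(25/24.0) = 0.020411.
DB = 0.36 + 0.020411 = 0.3804

0.3804


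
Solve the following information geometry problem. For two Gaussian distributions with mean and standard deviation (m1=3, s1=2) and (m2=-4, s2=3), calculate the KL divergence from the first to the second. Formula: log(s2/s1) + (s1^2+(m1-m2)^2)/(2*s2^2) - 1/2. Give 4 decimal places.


KL divergence between normal distributions:
KL = log(s2/s1) + (s1^2 + (m1-m2)^2)/(2*s2^2) - 1/2.
log(3/2) = 0.405465.
(2^2 + (3--4)^2)/(2*3^2) = (4 + 49)/18 = 2.944444.
KL = 0.405465 + 2.944444 - 0.5 = 2.8499

2.8499


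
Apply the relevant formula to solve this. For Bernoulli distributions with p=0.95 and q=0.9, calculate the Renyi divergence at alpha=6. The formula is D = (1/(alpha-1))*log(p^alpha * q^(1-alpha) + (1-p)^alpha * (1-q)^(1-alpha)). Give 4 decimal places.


Renyi divergence of order alpha between Bernoulli distributions:
D = (1/(alpha-1))*log(p^alpha * q^(1-alpha) + (1-p)^alpha * (1-q)^(1-alpha)).
alpha = 6, p = 0.95, q = 0.9.
p^alpha * q^(1-alpha) = 0.95^6 * 0.9^-5 = 1.244885.
(1-p)^alpha * (1-q)^(1-alpha) = 0.05^6 * 0.1^-5 = 0.001563.
sum = 1.244885 + 0.001563 = 1.246447.
D = (1/5)*log(1.246447) = 0.0441

0.0441


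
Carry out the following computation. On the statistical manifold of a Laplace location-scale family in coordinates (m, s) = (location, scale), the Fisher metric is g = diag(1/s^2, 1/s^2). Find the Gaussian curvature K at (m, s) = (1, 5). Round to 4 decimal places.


The metric has the form g = (A dm^2 + B ds^2)/s^2 with A = 1, B = 1.
Substitute u = sqrt(A/B)*m: g = B*(du^2 + ds^2)/s^2, i.e. B times the
Poincare upper half-plane metric, which has constant Gaussian curvature -1.
Scaling a 2D metric by a constant c divides the Gaussian curvature by c,
so K = -1/B = -1/(1) = -1.0000 everywhere (the point (m, s) = (1, 5) is irrelevant:
the curvature is constant).
The requested Gaussian curvature is K = -1.0000.

-1.0000


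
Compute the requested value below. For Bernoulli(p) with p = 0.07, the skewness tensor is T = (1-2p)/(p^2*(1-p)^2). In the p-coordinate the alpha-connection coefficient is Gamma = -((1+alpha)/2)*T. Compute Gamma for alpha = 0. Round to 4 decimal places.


Skewness (Amari-Chentsov) tensor: T = (1-2p)/(p^2*(1-p)^2).
p = 0.07, 1-2p = 0.86, p^2 = 0.0049, (1-p)^2 = 0.8649.
T = 0.86/(0.0049 * 0.8649) = 202.92543.
In the p-coordinate, Gamma^(alpha) = Gamma^(0) - (alpha/2)*T with Gamma^(0) = (1/2)*g'(p) = -T/2,
so Gamma^(alpha) = -((1+alpha)/2)*T.
alpha = 0, -(1+alpha)/2 = -0.5.
Gamma = -0.5 * 202.92543 = -101.4627

-101.4627


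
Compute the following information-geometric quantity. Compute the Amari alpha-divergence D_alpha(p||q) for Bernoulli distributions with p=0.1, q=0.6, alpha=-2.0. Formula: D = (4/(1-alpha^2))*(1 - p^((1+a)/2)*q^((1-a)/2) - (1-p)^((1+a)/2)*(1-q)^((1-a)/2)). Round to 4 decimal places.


Amari alpha-divergence:
D = (4/(1-alpha^2))*(1 - p^((1+a)/2)*q^((1-a)/2) - (1-p)^((1+a)/2)*(1-q)^((1-a)/2)).
alpha = -2.0, p = 0.1, q = 0.6.
e1 = (1+alpha)/2 = -0.5, e2 = (1-alpha)/2 = 1.5.
t1 = p^e1 * q^e2 = 0.1^-0.5 * 0.6^1.5 = 1.469694.
t2 = (1-p)^e1 * (1-q)^e2 = 0.9^-0.5 * 0.4^1.5 = 0.266667.
4/(1-alpha^2) = -1.333333.
D = -1.333333*(1 - 1.469694 - 0.266667) = 0.9818

0.9818
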